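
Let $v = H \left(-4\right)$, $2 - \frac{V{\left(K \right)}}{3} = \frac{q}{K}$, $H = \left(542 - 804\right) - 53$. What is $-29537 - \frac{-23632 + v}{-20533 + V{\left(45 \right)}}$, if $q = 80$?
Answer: $- \frac{1819457705}{61597} \approx -29538.0$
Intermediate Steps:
$H = -315$ ($H = -262 - 53 = -315$)
$V{\left(K \right)} = 6 - \frac{240}{K}$ ($V{\left(K \right)} = 6 - 3 \frac{80}{K} = 6 - \frac{240}{K}$)
$v = 1260$ ($v = \left(-315\right) \left(-4\right) = 1260$)
$-29537 - \frac{-23632 + v}{-20533 + V{\left(45 \right)}} = -29537 - \frac{-23632 + 1260}{-20533 + \left(6 - \frac{240}{45}\right)} = -29537 - - \frac{22372}{-20533 + \left(6 - \frac{16}{3}\right)} = -29537 - - \frac{22372}{-20533 + \frac{2}{3}} = -29537 - - \frac{22372}{- \frac{61597}{3}} = -29537 - \left(-22372\right) \left(- \frac{3}{61597}\right) = -29537 - \frac{67116}{61597} = - \frac{1819457705}{61597}$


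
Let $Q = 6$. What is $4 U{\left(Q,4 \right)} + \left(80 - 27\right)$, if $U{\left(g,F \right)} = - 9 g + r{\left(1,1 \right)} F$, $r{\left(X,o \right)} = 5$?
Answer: $-83$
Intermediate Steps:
$U{\left(g,F \right)} = - 9 g + 5 F$
$4 U{\left(Q,4 \right)} + \left(80 - 27\right) = 4 \left(\left(-9\right) 6 + 5 \cdot 4\right) + \left(80 - 27\right) = 4 \left(-54 + 20\right) + \left(80 - 27\right) = 4 \left(-34\right) + 53 = -136 + 53 = -83$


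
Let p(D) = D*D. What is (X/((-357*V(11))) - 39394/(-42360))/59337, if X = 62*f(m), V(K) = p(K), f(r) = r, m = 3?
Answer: 282303943/18096053546340 ≈ 1.5600e-5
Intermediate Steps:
p(D) = D**2
V(K) = K**2
X = 186 (X = 62*3 = 186)
(X/((-357*V(11))) - 39394/(-42360))/59337 = (186/((-357*11**2)) - 39394/(-42360))/59337 = (186/((-357*121)) - 39394*(-1/42360))*(1/59337) = (186/(-43197) + 19697/21180)*(1/59337) = (186*(-1/43197) + 19697/21180)*(1/59337) = (-62/14399 + 19697/21180)*(1/59337) = (282303943/304970820)*(1/59337) = 282303943/18096053546340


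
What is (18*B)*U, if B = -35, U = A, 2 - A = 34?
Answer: 20160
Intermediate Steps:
A = -32 (A = 2 - 1*34 = 2 - 34 = -32)
U = -32
(18*B)*U = (18*(-35))*(-32) = -630*(-32) = 20160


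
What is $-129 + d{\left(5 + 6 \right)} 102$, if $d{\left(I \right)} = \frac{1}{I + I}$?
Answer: $- \frac{1368}{11} \approx -124.36$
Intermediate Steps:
$d{\left(I \right)} = \frac{1}{2 I}$
$-129 + d{\left(5 + 6 \right)} 102 = -129 + \frac{1}{2 \left(5 + 6\right)} 102 = -129 + \frac{1}{2 \cdot 11} \cdot 102 = -129 + \frac{1}{2} \cdot \frac{1}{11} \cdot 102 = -129 + \frac{1}{22} \cdot 102 = -129 + \frac{51}{11} = - \frac{1368}{11}$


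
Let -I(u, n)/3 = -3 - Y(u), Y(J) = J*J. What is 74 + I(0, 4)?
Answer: 83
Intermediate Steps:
Y(J) = J**2
I(u, n) = 9 + 3*u**2 (I(u, n) = -3*(-3 - u**2) = 9 + 3*u**2)
74 + I(0, 4) = 74 + (9 + 3*0**2) = 74 + (9 + 3*0) = 74 + (9 + 0) = 74 + 9 = 83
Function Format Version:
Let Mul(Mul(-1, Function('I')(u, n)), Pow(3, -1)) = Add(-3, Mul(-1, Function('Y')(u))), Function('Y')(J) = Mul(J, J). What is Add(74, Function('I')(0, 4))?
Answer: 83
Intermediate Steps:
Function('Y')(J) = Pow(J, 2)
Function('I')(u, n) = Add(9, Mul(3, Pow(u, 2))) (Function('I')(u, n) = Mul(-3, Add(-3, Mul(-1, Pow(u, 2)))) = Add(9, Mul(3, Pow(u, 2))))
Add(74, Function('I')(0, 4)) = Add(74, Add(9, Mul(3, Pow(0, 2)))) = Add(74, Add(9, Mul(3, 0))) = Add(74, Add(9, 0)) = Add(74, 9) = 83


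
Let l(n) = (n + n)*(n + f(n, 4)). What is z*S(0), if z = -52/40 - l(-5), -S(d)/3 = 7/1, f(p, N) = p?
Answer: 21273/10 ≈ 2127.3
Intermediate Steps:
S(d) = -21 (S(d) = -21/1 = -21)
l(n) = 4*n² (l(n) = (n + n)*(n + n) = (2*n)*(2*n) = 4*n²)
z = -1013/10 (z = -52/40 - 4*(-5)² = -52*1/40 - 4*25 = -13/10 - 1*100 = -13/10 - 100 = -1013/10 ≈ -101.30)
z*S(0) = -1013/10*(-21) = 21273/10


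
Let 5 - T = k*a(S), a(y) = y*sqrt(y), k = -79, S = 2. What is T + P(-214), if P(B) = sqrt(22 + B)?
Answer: 5 + 158*sqrt(2) + 8*I*sqrt(3) ≈ 228.45 + 13.856*I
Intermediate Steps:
a(y) = y**(3/2)
T = 5 + 158*sqrt(2) (T = 5 - (-79)*2**(3/2) = 5 - (-79)*2*sqrt(2) = 5 - (-158)*sqrt(2) = 5 + 158*sqrt(2) ≈ 228.45)
T + P(-214) = (5 + 158*sqrt(2)) + sqrt(22 - 214) = (5 + 158*sqrt(2)) + sqrt(-192) = (5 + 158*sqrt(2)) + 8*I*sqrt(3) = 5 + 158*sqrt(2) + 8*I*sqrt(3)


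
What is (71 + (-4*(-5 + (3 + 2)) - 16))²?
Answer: 3025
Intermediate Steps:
(71 + (-4*(-5 + (3 + 2)) - 16))² = (71 + (-4*(-5 + 5) - 16))² = (71 + (-4*0 - 16))² = (71 + (0 - 16))² = (71 - 16)² = 55² = 3025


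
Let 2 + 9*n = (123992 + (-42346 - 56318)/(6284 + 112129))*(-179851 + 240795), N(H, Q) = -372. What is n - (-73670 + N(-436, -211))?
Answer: 298289611411832/355239 ≈ 8.3969e+8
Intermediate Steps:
n = 298263308805794/355239 (n = -2/9 + ((123992 + (-42346 - 56318)/(6284 + 112129))*(-179851 + 240795))/9 = -2/9 + ((123992 - 98664/118413)*60944)/9 = -2/9 + ((123992 - 98664*1/118413)*60944)/9 = -2/9 + ((123992 - 32888/39471)*60944)/9 = -2/9 + ((4894055344/39471)*60944)/9 = -2/9 + (1/9)*(298263308884736/39471) = -2/9 + 298263308884736/355239 = 298263308805794/355239 ≈ 8.3961e+8)
n - (-73670 + N(-436, -211)) = 298263308805794/355239 - (-73670 - 372) = 298263308805794/355239 - 1*(-74042) = 298263308805794/355239 + 74042 = 298289611411832/355239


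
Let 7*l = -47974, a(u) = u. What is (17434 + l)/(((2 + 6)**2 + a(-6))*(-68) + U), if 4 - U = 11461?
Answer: -74064/107807 ≈ -0.68701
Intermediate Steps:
l = -47974/7 (l = (1/7)*(-47974) = -47974/7 ≈ -6853.4)
U = -11457 (U = 4 - 1*11461 = 4 - 11461 = -11457)
(17434 + l)/(((2 + 6)**2 + a(-6))*(-68) + U) = (17434 - 47974/7)/(((2 + 6)**2 - 6)*(-68) - 11457) = 74064/(7*((8**2 - 6)*(-68) - 11457)) = 74064/(7*((64 - 6)*(-68) - 11457)) = 74064/(7*(58*(-68) - 11457)) = 74064/(7*(-3944 - 11457)) = (74064/7)/(-15401) = (74064/7)*(-1/15401) = -74064/107807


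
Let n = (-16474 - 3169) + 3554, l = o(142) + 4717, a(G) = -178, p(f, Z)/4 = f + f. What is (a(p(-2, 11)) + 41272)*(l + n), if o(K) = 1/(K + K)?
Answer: -66359556909/142 ≈ -4.6732e+8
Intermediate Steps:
p(f, Z) = 8*f (p(f, Z) = 4*(f + f) = 4*(2*f) = 8*f)
o(K) = 1/(2*K)
l = 1339629/284 (l = (½)/142 + 4717 = (½)*(1/142) + 4717 = 1/284 + 4717 = 1339629/284 ≈ 4717.0)
n = -16089 (n = -19643 + 3554 = -16089)
(a(p(-2, 11)) + 41272)*(l + n) = (-178 + 41272)*(1339629/284 - 16089) = 41094*(-3229647/284) = -66359556909/142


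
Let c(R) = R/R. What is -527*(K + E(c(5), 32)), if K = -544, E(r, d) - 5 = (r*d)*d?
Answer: -255595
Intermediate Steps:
c(R) = 1
E(r, d) = 5 + r*d**2 (E(r, d) = 5 + (r*d)*d = 5 + (d*r)*d = 5 + r*d**2)
-527*(K + E(c(5), 32)) = -527*(-544 + (5 + 1*32**2)) = -527*(-544 + (5 + 1*1024)) = -527*(-544 + (5 + 1024)) = -527*(-544 + 1029) = -527*485 = -255595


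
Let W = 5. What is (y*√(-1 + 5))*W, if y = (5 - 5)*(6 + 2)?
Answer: 0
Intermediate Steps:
y = 0 (y = 0*8 = 0)
(y*√(-1 + 5))*W = (0*√(-1 + 5))*5 = (0*√4)*5 = (0*2)*5 = 0*5 = 0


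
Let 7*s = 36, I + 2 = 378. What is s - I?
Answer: -2596/7 ≈ -370.86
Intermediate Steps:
I = 376 (I = -2 + 378 = 376)
s = 36/7 (s = (⅐)*36 = 36/7 ≈ 5.1429)
s - I = 36/7 - 1*376 = 36/7 - 376 = -2596/7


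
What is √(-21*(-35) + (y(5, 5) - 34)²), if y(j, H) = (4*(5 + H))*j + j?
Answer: 2*√7494 ≈ 173.14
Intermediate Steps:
y(j, H) = j + j*(20 + 4*H) (y(j, H) = (20 + 4*H)*j + j = j*(20 + 4*H) + j = j + j*(20 + 4*H))
√(-21*(-35) + (y(5, 5) - 34)²) = √(-21*(-35) + (5*(21 + 4*5) - 34)²) = √(735 + (5*(21 + 20) - 34)²) = √(735 + (5*41 - 34)²) = √(735 + (205 - 34)²) = √(735 + 171²) = √(735 + 29241) = √29976 = 2*√7494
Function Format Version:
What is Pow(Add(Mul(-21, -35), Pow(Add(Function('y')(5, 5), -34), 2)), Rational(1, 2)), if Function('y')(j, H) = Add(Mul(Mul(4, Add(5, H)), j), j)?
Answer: Mul(2, Pow(7494, Rational(1, 2))) ≈ 173.14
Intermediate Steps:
Function('y')(j, H) = Add(j, Mul(j, Add(20, Mul(4, H)))) (Function('y')(j, H) = Add(Mul(Add(20, Mul(4, H)), j), j) = Add(Mul(j, Add(20, Mul(4, H))), j) = Add(j, Mul(j, Add(20, Mul(4, H)))))
Pow(Add(Mul(-21, -35), Pow(Add(Function('y')(5, 5), -34), 2)), Rational(1, 2)) = Pow(Add(Mul(-21, -35), Pow(Add(Mul(5, Add(21, Mul(4, 5))), -34), 2)), Rational(1, 2)) = Pow(Add(735, Pow(Add(Mul(5, Add(21, 20)), -34), 2)), Rational(1, 2)) = Pow(Add(735, Pow(Add(Mul(5, 41), -34), 2)), Rational(1, 2)) = Pow(Add(735, Pow(Add(205, -34), 2)), Rational(1, 2)) = Pow(Add(735, Pow(171, 2)), Rational(1, 2)) = Pow(Add(735, 29241), Rational(1, 2)) = Pow(29976, Rational(1, 2)) = Mul(2, Pow(7494, Rational(1, 2)))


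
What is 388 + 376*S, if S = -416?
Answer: -156028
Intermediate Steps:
388 + 376*S = 388 + 376*(-416) = 388 - 156416 = -156028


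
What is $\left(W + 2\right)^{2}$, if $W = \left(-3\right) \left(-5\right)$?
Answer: $289$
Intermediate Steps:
$W = 15$
$\left(W + 2\right)^{2} = \left(15 + 2\right)^{2} = 17^{2} = 289$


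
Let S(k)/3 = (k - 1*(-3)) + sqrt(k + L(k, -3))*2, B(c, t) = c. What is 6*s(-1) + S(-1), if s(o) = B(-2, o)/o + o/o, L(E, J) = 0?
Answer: 24 + 6*I ≈ 24.0 + 6.0*I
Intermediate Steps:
s(o) = 1 - 2/o (s(o) = -2/o + o/o = -2/o + 1 = 1 - 2/o)
S(k) = 9 + 3*k + 6*sqrt(k) (S(k) = 3*((k - 1*(-3)) + sqrt(k + 0)*2) = 3*((k + 3) + sqrt(k)*2) = 3*((3 + k) + 2*sqrt(k)) = 3*(3 + k + 2*sqrt(k)) = 9 + 3*k + 6*sqrt(k))
6*s(-1) + S(-1) = 6*((-2 - 1)/(-1)) + (9 + 3*(-1) + 6*sqrt(-1)) = 6*(-1*(-3)) + (9 - 3 + 6*I) = 6*3 + (6 + 6*I) = 18 + (6 + 6*I) = 24 + 6*I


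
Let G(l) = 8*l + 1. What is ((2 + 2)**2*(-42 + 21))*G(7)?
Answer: -19152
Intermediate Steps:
G(l) = 1 + 8*l
((2 + 2)**2*(-42 + 21))*G(7) = ((2 + 2)**2*(-42 + 21))*(1 + 8*7) = (4**2*(-21))*(1 + 56) = (16*(-21))*57 = -336*57 = -19152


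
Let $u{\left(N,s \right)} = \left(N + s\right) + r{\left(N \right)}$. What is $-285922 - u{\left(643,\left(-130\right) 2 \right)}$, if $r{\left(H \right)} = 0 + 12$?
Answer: $-286317$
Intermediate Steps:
$r{\left(H \right)} = 12$
$u{\left(N,s \right)} = 12 + N + s$ ($u{\left(N,s \right)} = \left(N + s\right) + 12 = 12 + N + s$)
$-285922 - u{\left(643,\left(-130\right) 2 \right)} = -285922 - \left(12 + 643 - 260\right) = -285922 - 395 = -286317$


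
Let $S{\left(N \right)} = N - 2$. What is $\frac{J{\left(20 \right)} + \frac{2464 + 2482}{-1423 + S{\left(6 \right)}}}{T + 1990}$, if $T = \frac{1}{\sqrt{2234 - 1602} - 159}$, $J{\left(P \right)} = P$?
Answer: $\frac{1149469359334}{138511246482939} + \frac{46868 \sqrt{158}}{138511246482939} \approx 0.0082988$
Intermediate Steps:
$S{\left(N \right)} = -2 + N$ ($S{\left(N \right)} = N - 2 = -2 + N$)
$T = \frac{1}{-159 + 2 \sqrt{158}}$ ($T = \frac{1}{\sqrt{632} - 159} = \frac{1}{2 \sqrt{158} - 159} = \frac{1}{-159 + 2 \sqrt{158}} \approx -0.0074705$)
$\frac{J{\left(20 \right)} + \frac{2464 + 2482}{-1423 + S{\left(6 \right)}}}{T + 1990} = \frac{20 + \frac{2464 + 2482}{-1423 + \left(-2 + 6\right)}}{\left(- \frac{159}{24649} - \frac{2 \sqrt{158}}{24649}\right) + 1990} = \frac{20 + \frac{4946}{-1423 + 4}}{\frac{49051351}{24649} - \frac{2 \sqrt{158}}{24649}} = \frac{20 + \frac{4946}{-1419}}{\frac{49051351}{24649} - \frac{2 \sqrt{158}}{24649}} = \frac{20 + 4946 \left(- \frac{1}{1419}\right)}{\frac{49051351}{24649} - \frac{2 \sqrt{158}}{24649}} = \frac{20 - \frac{4946}{1419}}{\frac{49051351}{24649} - \frac{2 \sqrt{158}}{24649}} = \frac{23434}{1419 \left(\frac{49051351}{24649} - \frac{2 \sqrt{158}}{24649}\right)}$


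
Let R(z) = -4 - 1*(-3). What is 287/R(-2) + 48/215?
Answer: -61657/215 ≈ -286.78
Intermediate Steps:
R(z) = -1 (R(z) = -4 + 3 = -1)
287/R(-2) + 48/215 = 287/(-1) + 48/215 = 287*(-1) + 48*(1/215) = -287 + 48/215 = -61657/215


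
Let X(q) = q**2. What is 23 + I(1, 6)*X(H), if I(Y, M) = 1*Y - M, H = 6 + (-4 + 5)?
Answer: -222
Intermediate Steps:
H = 7 (H = 6 + 1 = 7)
I(Y, M) = Y - M
23 + I(1, 6)*X(H) = 23 + (1 - 1*6)*7**2 = 23 + (1 - 6)*49 = 23 - 5*49 = 23 - 245 = -222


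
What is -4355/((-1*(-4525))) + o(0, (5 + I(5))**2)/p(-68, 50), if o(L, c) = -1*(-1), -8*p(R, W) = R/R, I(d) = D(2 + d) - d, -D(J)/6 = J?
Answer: -8111/905 ≈ -8.9624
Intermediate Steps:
D(J) = -6*J
I(d) = -12 - 7*d (I(d) = -6*(2 + d) - d = (-12 - 6*d) - d = -12 - 7*d)
p(R, W) = -1/8 (p(R, W) = -R/(8*R) = -1/8*1 = -1/8)
o(L, c) = 1
-4355/((-1*(-4525))) + o(0, (5 + I(5))**2)/p(-68, 50) = -4355/((-1*(-4525))) + 1/(-1/8) = -4355/4525 + 1*(-8) = -4355*1/4525 - 8 = -871/905 - 8 = -8111/905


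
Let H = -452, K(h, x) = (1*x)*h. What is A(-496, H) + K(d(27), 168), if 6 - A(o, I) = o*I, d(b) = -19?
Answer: -227378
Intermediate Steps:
K(h, x) = h*x (K(h, x) = x*h = h*x)
A(o, I) = 6 - I*o (A(o, I) = 6 - o*I = 6 - I*o)
A(-496, H) + K(d(27), 168) = (6 - 1*(-452)*(-496)) - 19*168 = (6 - 224192) - 3192 = -224186 - 3192 = -227378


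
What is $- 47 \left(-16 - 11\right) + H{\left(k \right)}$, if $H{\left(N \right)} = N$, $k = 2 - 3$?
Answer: $1268$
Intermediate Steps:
$k = -1$ ($k = 2 - 3 = -1$)
$- 47 \left(-16 - 11\right) + H{\left(k \right)} = - 47 \left(-16 - 11\right) - 1 = \left(-47\right) \left(-27\right) - 1 = 1269 - 1 = 1268$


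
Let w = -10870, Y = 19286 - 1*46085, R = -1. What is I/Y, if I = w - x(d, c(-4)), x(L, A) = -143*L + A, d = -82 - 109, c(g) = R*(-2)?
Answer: 38185/26799 ≈ 1.4249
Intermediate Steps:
c(g) = 2 (c(g) = -1*(-2) = 2)
d = -191
Y = -26799 (Y = 19286 - 46085 = -26799)
x(L, A) = A - 143*L
I = -38185 (I = -10870 - (2 - 143*(-191)) = -10870 - (2 + 27313) = -10870 - 1*27315 = -10870 - 27315 = -38185)
I/Y = -38185/(-26799) = -38185*(-1/26799) = 38185/26799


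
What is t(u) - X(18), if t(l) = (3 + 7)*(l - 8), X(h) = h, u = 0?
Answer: -98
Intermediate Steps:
t(l) = -80 + 10*l (t(l) = 10*(-8 + l) = -80 + 10*l)
t(u) - X(18) = (-80 + 10*0) - 1*18 = (-80 + 0) - 18 = -80 - 18 = -98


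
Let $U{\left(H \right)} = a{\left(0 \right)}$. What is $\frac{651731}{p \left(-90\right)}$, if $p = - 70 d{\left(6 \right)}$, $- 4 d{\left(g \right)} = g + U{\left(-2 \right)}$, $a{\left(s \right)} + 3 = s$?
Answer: $- \frac{651731}{4725} \approx -137.93$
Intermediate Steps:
$a{\left(s \right)} = -3 + s$
$U{\left(H \right)} = -3$ ($U{\left(H \right)} = -3 + 0 = -3$)
$d{\left(g \right)} = \frac{3}{4} - \frac{g}{4}$ ($d{\left(g \right)} = - \frac{g - 3}{4} = - \frac{-3 + g}{4} = \frac{3}{4} - \frac{g}{4}$)
$p = \frac{105}{2}$ ($p = - 70 \left(\frac{3}{4} - \frac{3}{2}\right) = \left(-70\right) \left(- \frac{3}{4}\right) = \frac{105}{2} \approx 52.5$)
$\frac{651731}{p \left(-90\right)} = \frac{651731}{\frac{105}{2} \left(-90\right)} = \frac{651731}{-4725} = 651731 \left(- \frac{1}{4725}\right) = - \frac{651731}{4725}$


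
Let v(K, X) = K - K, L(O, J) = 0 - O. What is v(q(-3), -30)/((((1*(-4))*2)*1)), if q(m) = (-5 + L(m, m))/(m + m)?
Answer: 0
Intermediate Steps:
L(O, J) = -O
q(m) = (-5 - m)/(2*m) (q(m) = (-5 - m)/(m + m) = (-5 - m)/((2*m)) = (-5 - m)*(1/(2*m)) = (-5 - m)/(2*m))
v(K, X) = 0
v(q(-3), -30)/((((1*(-4))*2)*1)) = 0/((((1*(-4))*2)*1)) = 0/((-4*2*1)) = 0/((-8*1)) = 0/(-8) = 0*(-⅛) = 0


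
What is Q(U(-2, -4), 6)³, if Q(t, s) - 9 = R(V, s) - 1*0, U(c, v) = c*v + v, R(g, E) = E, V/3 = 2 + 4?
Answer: 3375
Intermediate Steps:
V = 18 (V = 3*(2 + 4) = 3*6 = 18)
U(c, v) = v + c*v
Q(t, s) = 9 + s (Q(t, s) = 9 + (s - 1*0) = 9 + (s + 0) = 9 + s)
Q(U(-2, -4), 6)³ = (9 + 6)³ = 15³ = 3375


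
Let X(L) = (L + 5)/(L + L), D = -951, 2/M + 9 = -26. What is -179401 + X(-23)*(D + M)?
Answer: -144717388/805 ≈ -1.7977e+5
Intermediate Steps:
M = -2/35 (M = 2/(-9 - 26) = 2/(-35) = 2*(-1/35) = -2/35 ≈ -0.057143)
X(L) = (5 + L)/(2*L) (X(L) = (5 + L)/((2*L)) = (5 + L)*(1/(2*L)) = (5 + L)/(2*L))
-179401 + X(-23)*(D + M) = -179401 + ((½)*(5 - 23)/(-23))*(-951 - 2/35) = -179401 + ((½)*(-1/23)*(-18))*(-33287/35) = -179401 + (9/23)*(-33287/35) = -179401 - 299583/805 = -144717388/805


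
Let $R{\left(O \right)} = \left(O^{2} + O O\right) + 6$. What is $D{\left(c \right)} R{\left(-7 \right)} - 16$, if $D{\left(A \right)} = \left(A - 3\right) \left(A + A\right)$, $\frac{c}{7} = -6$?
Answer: $393104$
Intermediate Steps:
$c = -42$ ($c = 7 \left(-6\right) = -42$)
$D{\left(A \right)} = 2 A \left(-3 + A\right)$ ($D{\left(A \right)} = \left(-3 + A\right) 2 A = 2 A \left(-3 + A\right)$)
$R{\left(O \right)} = 6 + 2 O^{2}$ ($R{\left(O \right)} = \left(O^{2} + O^{2}\right) + 6 = 2 O^{2} + 6 = 6 + 2 O^{2}$)
$D{\left(c \right)} R{\left(-7 \right)} - 16 = 2 \left(-42\right) \left(-3 - 42\right) \left(6 + 2 \left(-7\right)^{2}\right) - 16 = 2 \left(-42\right) \left(-45\right) \left(6 + 2 \cdot 49\right) - 16 = 3780 \left(6 + 98\right) - 16 = 3780 \cdot 104 - 16 = 393120 - 16 = 393104$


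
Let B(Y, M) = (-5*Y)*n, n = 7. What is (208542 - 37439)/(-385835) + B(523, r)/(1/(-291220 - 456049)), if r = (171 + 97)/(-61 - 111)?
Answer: 5277743995956472/385835 ≈ 1.3679e+10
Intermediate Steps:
r = -67/43 (r = 268/(-172) = 268*(-1/172) = -67/43 ≈ -1.5581)
B(Y, M) = -35*Y (B(Y, M) = -5*Y*7 = -35*Y)
(208542 - 37439)/(-385835) + B(523, r)/(1/(-291220 - 456049)) = (208542 - 37439)/(-385835) + (-35*523)/(1/(-291220 - 456049)) = 171103*(-1/385835) - 18305/(1/(-747269)) = -171103/385835 - 18305/(-1/747269) = -171103/385835 - 18305*(-747269) = -171103/385835 + 13678759045 = 5277743995956472/385835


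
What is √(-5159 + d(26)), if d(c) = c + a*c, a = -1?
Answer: I*√5159 ≈ 71.826*I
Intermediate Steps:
d(c) = 0 (d(c) = c - c = 0)
√(-5159 + d(26)) = √(-5159 + 0) = √(-5159) = I*√5159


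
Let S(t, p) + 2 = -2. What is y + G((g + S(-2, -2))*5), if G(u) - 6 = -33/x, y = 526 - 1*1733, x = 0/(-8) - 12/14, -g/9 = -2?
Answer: -2325/2 ≈ -1162.5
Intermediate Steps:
S(t, p) = -4 (S(t, p) = -2 - 2 = -4)
g = 18 (g = -9*(-2) = 18)
x = -6/7 (x = 0*(-⅛) - 12*1/14 = 0 - 6/7 = -6/7 ≈ -0.85714)
y = -1207 (y = 526 - 1733 = -1207)
G(u) = 89/2 (G(u) = 6 - 33/(-6/7) = 6 - 33*(-7/6) = 6 + 77/2 = 89/2)
y + G((g + S(-2, -2))*5) = -1207 + 89/2 = -2325/2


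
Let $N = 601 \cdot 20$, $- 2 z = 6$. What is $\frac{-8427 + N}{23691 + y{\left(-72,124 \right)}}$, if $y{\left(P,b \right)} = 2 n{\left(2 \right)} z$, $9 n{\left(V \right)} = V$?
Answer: $\frac{10779}{71069} \approx 0.15167$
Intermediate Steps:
$z = -3$ ($z = \left(- \frac{1}{2}\right) 6 = -3$)
$n{\left(V \right)} = \frac{V}{9}$
$y{\left(P,b \right)} = - \frac{4}{3}$ ($y{\left(P,b \right)} = 2 \cdot \frac{1}{9} \cdot 2 \left(-3\right) = 2 \cdot \frac{2}{9} \left(-3\right) = \frac{4}{9} \left(-3\right) = - \frac{4}{3}$)
$N = 12020$
$\frac{-8427 + N}{23691 + y{\left(-72,124 \right)}} = \frac{-8427 + 12020}{23691 - \frac{4}{3}} = \frac{3593}{\frac{71069}{3}} = 3593 \cdot \frac{3}{71069} = \frac{10779}{71069}$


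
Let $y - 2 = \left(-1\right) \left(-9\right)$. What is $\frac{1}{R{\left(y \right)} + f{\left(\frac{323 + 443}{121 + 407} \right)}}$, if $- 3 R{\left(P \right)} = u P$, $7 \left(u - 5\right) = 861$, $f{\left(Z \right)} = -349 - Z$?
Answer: $- \frac{88}{72141} \approx -0.0012198$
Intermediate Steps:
$u = 128$ ($u = 5 + \frac{1}{7} \cdot 861 = 5 + 123 = 128$)
$y = 11$ ($y = 2 - -9 = 2 + 9 = 11$)
$R{\left(P \right)} = - \frac{128 P}{3}$
$\frac{1}{R{\left(y \right)} + f{\left(\frac{323 + 443}{121 + 407} \right)}} = \frac{1}{\left(- \frac{128}{3}\right) 11 - \left(349 + \frac{323 + 443}{121 + 407}\right)} = \frac{1}{- \frac{1408}{3} - \left(349 + \frac{766}{528}\right)} = \frac{1}{- \frac{1408}{3} - \left(349 + 766 \cdot \frac{1}{528}\right)} = \frac{1}{- \frac{1408}{3} - \frac{92519}{264}} = \frac{1}{- \frac{72141}{88}} = - \frac{88}{72141}$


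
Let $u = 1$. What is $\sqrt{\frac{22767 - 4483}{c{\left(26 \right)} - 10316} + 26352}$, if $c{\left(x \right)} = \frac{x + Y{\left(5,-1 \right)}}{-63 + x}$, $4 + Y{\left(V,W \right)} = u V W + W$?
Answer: $\frac{\sqrt{26661489245731}}{31809} \approx 162.33$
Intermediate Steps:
$Y{\left(V,W \right)} = -4 + W + V W$ ($Y{\left(V,W \right)} = -4 + \left(1 V W + W\right) = -4 + \left(V W + W\right) = -4 + \left(W + V W\right) = -4 + W + V W$)
$c{\left(x \right)} = \frac{-10 + x}{-63 + x}$ ($c{\left(x \right)} = \frac{x - 10}{-63 + x} = \frac{-10 + x}{-63 + x}$)
$\sqrt{\frac{22767 - 4483}{c{\left(26 \right)} - 10316} + 26352} = \sqrt{\frac{22767 - 4483}{\frac{-10 + 26}{-63 + 26} - 10316} + 26352} = \sqrt{\frac{18284}{\frac{1}{-37} \cdot 16 - 10316} + 26352} = \sqrt{\frac{18284}{\left(- \frac{1}{37}\right) 16 - 10316} + 26352} = \sqrt{\frac{18284}{- \frac{16}{37} - 10316} + 26352} = \sqrt{\frac{18284}{- \frac{381708}{37}} + 26352} = \sqrt{18284 \left(- \frac{37}{381708}\right) + 26352} = \sqrt{- \frac{169127}{95427} + 26352} = \sqrt{\frac{2514523177}{95427}} = \frac{\sqrt{26661489245731}}{31809}$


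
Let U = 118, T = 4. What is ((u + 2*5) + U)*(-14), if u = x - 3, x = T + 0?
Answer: -1806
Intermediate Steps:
x = 4 (x = 4 + 0 = 4)
u = 1 (u = 4 - 3 = 1)
((u + 2*5) + U)*(-14) = ((1 + 2*5) + 118)*(-14) = ((1 + 10) + 118)*(-14) = (11 + 118)*(-14) = 129*(-14) = -1806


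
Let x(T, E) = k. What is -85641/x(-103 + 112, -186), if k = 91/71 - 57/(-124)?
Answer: -753983364/15331 ≈ -49180.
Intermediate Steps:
k = 15331/8804 (k = 91*(1/71) - 57*(-1/124) = 91/71 + 57/124 = 15331/8804 ≈ 1.7414)
x(T, E) = 15331/8804
-85641/x(-103 + 112, -186) = -85641/15331/8804 = -85641*8804/15331 = -753983364/15331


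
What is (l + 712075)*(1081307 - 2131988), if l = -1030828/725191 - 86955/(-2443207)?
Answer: -1325587626885246287860404/1771791727537 ≈ -7.4816e+11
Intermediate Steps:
l = -2455467201991/1771791727537 (l = -1030828*1/725191 - 86955*(-1/2443207) = -1030828/725191 + 86955/2443207 = -2455467201991/1771791727537 ≈ -1.3859)
(l + 712075)*(1081307 - 2131988) = (-2455467201991/1771791727537 + 712075)*(1081307 - 2131988) = (1261646138918707284/1771791727537)*(-1050681) = -1325587626885246287860404/1771791727537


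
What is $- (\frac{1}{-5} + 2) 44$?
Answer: $- \frac{396}{5} \approx -79.2$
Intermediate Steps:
$- (\frac{1}{-5} + 2) 44 = - (- \frac{1}{5} + 2) 44 = \left(-1\right) \frac{9}{5} \cdot 44 = \left(- \frac{9}{5}\right) 44 = - \frac{396}{5}$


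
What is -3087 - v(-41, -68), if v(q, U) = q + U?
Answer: -2978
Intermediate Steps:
v(q, U) = U + q
-3087 - v(-41, -68) = -3087 - (-68 - 41) = -3087 - 1*(-109) = -3087 + 109 = -2978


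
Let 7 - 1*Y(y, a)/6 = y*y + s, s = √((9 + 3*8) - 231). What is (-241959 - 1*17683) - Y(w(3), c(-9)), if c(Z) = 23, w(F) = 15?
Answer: -258334 + 18*I*√22 ≈ -2.5833e+5 + 84.427*I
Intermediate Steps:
s = 3*I*√22 (s = √((9 + 24) - 231) = √(33 - 231) = √(-198) = 3*I*√22 ≈ 14.071*I)
Y(y, a) = 42 - 6*y² - 18*I*√22 (Y(y, a) = 42 - 6*(y*y + 3*I*√22) = 42 - 6*(y² + 3*I*√22) = 42 + (-6*y² - 18*I*√22) = 42 - 6*y² - 18*I*√22)
(-241959 - 1*17683) - Y(w(3), c(-9)) = (-241959 - 1*17683) - (42 - 6*15² - 18*I*√22) = (-241959 - 17683) - (42 - 6*225 - 18*I*√22) = -259642 - (42 - 1350 - 18*I*√22) = -259642 - (-1308 - 18*I*√22) = -259642 + (1308 + 18*I*√22) = -258334 + 18*I*√22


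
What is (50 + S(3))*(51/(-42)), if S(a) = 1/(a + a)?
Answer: -731/12 ≈ -60.917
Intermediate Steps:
S(a) = 1/(2*a)
(50 + S(3))*(51/(-42)) = (50 + (1/2)/3)*(51/(-42)) = (50 + (1/2)*(1/3))*(51*(-1/42)) = (50 + 1/6)*(-17/14) = (301/6)*(-17/14) = -731/12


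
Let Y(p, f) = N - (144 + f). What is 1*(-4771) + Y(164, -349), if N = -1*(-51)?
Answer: -4515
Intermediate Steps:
N = 51
Y(p, f) = -93 - f (Y(p, f) = 51 - (144 + f) = 51 + (-144 - f) = -93 - f)
1*(-4771) + Y(164, -349) = 1*(-4771) + (-93 - 1*(-349)) = -4771 + (-93 + 349) = -4771 + 256 = -4515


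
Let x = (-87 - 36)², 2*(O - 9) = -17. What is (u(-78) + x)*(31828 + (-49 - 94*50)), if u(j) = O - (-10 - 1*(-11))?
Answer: 819329303/2 ≈ 4.0966e+8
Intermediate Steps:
O = ½ (O = 9 + (½)*(-17) = 9 - 17/2 = ½ ≈ 0.50000)
x = 15129 (x = (-123)² = 15129)
u(j) = -½ (u(j) = ½ - (-10 - 1*(-11)) = ½ - (-10 + 11) = ½ - 1*1 = ½ - 1 = -½)
(u(-78) + x)*(31828 + (-49 - 94*50)) = (-½ + 15129)*(31828 + (-49 - 94*50)) = 30257*(31828 + (-49 - 4700))/2 = 30257*(31828 - 4749)/2 = (30257/2)*27079 = 819329303/2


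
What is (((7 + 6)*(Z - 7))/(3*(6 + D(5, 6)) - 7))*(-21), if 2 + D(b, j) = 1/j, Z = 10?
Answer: -1638/11 ≈ -148.91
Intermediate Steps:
D(b, j) = -2 + 1/j
(((7 + 6)*(Z - 7))/(3*(6 + D(5, 6)) - 7))*(-21) = (((7 + 6)*(10 - 7))/(3*(6 + (-2 + 1/6)) - 7))*(-21) = ((13*3)/(3*(6 + (-2 + 1/6)) - 7))*(-21) = (39/(3*(6 - 11/6) - 7))*(-21) = (39/(3*(25/6) - 7))*(-21) = (39/(25/2 - 7))*(-21) = (39/(11/2))*(-21) = (39*(2/11))*(-21) = (78/11)*(-21) = -1638/11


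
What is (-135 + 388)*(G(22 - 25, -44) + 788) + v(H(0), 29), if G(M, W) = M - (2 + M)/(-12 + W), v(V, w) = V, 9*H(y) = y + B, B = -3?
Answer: 33364825/168 ≈ 1.9860e+5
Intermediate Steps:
H(y) = -⅓ + y/9 (H(y) = (y - 3)/9 = (-3 + y)/9 = -⅓ + y/9)
G(M, W) = M - (2 + M)/(-12 + W)
(-135 + 388)*(G(22 - 25, -44) + 788) + v(H(0), 29) = (-135 + 388)*((-2 - 13*(22 - 25) + (22 - 25)*(-44))/(-12 - 44) + 788) + (-⅓ + (⅑)*0) = 253*((-2 - 13*(-3) - 3*(-44))/(-56) + 788) + (-⅓ + 0) = 253*(-(-2 + 39 + 132)/56 + 788) - ⅓ = 253*(-1/56*169 + 788) - ⅓ = 253*(-169/56 + 788) - ⅓ = 253*(43959/56) - ⅓ = 11121627/56 - ⅓ = 33364825/168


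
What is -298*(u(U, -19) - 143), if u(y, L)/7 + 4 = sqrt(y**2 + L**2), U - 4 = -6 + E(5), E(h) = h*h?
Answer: 50958 - 2086*sqrt(890) ≈ -11273.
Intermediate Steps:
E(h) = h**2
U = 23 (U = 4 + (-6 + 5**2) = 4 + (-6 + 25) = 4 + 19 = 23)
u(y, L) = -28 + 7*sqrt(L**2 + y**2) (u(y, L) = -28 + 7*sqrt(y**2 + L**2) = -28 + 7*sqrt(L**2 + y**2))
-298*(u(U, -19) - 143) = -298*((-28 + 7*sqrt((-19)**2 + 23**2)) - 143) = -298*((-28 + 7*sqrt(361 + 529)) - 143) = -298*((-28 + 7*sqrt(890)) - 143) = -298*(-171 + 7*sqrt(890)) = 50958 - 2086*sqrt(890)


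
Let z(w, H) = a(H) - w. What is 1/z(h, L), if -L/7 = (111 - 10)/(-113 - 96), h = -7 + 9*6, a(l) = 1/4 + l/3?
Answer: -2508/114421 ≈ -0.021919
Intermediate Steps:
a(l) = ¼ + l/3 (a(l) = 1*(¼) + l*(⅓) = ¼ + l/3)
h = 47 (h = -7 + 54 = 47)
L = 707/209 (L = -7*(111 - 10)/(-113 - 96) = -707/(-209) = -707*(-1)/209 = -7*(-101/209) = 707/209 ≈ 3.3828)
z(w, H) = ¼ - w + H/3 (z(w, H) = (¼ + H/3) - w = ¼ - w + H/3)
1/z(h, L) = 1/(¼ - 1*47 + (⅓)*(707/209)) = 1/(¼ - 47 + 707/627) = 1/(-114421/2508) = -2508/114421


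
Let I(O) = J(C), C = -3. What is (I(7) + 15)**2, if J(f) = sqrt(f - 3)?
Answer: (15 + I*sqrt(6))**2 ≈ 219.0 + 73.485*I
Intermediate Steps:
J(f) = sqrt(-3 + f)
I(O) = I*sqrt(6) (I(O) = sqrt(-3 - 3) = sqrt(-6) = I*sqrt(6))
(I(7) + 15)**2 = (I*sqrt(6) + 15)**2 = (15 + I*sqrt(6))**2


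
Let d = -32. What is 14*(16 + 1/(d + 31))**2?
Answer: 3150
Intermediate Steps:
14*(16 + 1/(d + 31))**2 = 14*(16 + 1/(-32 + 31))**2 = 14*(16 + 1/(-1))**2 = 14*(16 - 1)**2 = 14*15**2 = 14*225 = 3150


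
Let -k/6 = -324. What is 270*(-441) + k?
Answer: -117126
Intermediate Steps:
k = 1944 (k = -6*(-324) = 1944)
270*(-441) + k = 270*(-441) + 1944 = -119070 + 1944 = -117126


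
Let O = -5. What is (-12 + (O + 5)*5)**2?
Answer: 144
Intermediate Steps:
(-12 + (O + 5)*5)**2 = (-12 + (-5 + 5)*5)**2 = (-12 + 0*5)**2 = (-12 + 0)**2 = (-12)**2 = 144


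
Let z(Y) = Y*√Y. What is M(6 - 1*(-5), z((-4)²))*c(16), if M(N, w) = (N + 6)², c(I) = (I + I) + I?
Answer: 13872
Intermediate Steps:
z(Y) = Y^(3/2)
c(I) = 3*I (c(I) = 2*I + I = 3*I)
M(N, w) = (6 + N)²
M(6 - 1*(-5), z((-4)²))*c(16) = (6 + (6 - 1*(-5)))²*(3*16) = (6 + (6 + 5))²*48 = (6 + 11)²*48 = 17²*48 = 289*48 = 13872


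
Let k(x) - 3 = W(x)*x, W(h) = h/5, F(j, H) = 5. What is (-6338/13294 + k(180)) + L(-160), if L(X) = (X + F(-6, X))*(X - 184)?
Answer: 397507372/6647 ≈ 59803.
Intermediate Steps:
L(X) = (-184 + X)*(5 + X) (L(X) = (X + 5)*(X - 184) = (5 + X)*(-184 + X) = (-184 + X)*(5 + X))
W(h) = h/5 (W(h) = h*(⅕) = h/5)
k(x) = 3 + x²/5 (k(x) = 3 + (x/5)*x = 3 + x²/5)
(-6338/13294 + k(180)) + L(-160) = (-6338/13294 + (3 + (⅕)*180²)) + (-920 + (-160)² - 179*(-160)) = (-6338*1/13294 + (3 + (⅕)*32400)) + (-920 + 25600 + 28640) = (-3169/6647 + (3 + 6480)) + 53320 = (-3169/6647 + 6483) + 53320 = 43089332/6647 + 53320 = 397507372/6647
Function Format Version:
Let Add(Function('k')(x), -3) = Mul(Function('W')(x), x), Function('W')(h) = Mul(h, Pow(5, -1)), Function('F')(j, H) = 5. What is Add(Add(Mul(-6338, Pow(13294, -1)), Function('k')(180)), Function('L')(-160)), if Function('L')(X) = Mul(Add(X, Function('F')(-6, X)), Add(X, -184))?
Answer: Rational(397507372, 6647) ≈ 59803.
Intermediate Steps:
Function('L')(X) = Mul(Add(-184, X), Add(5, X)) (Function('L')(X) = Mul(Add(X, 5), Add(X, -184)) = Mul(Add(5, X), Add(-184, X)) = Mul(Add(-184, X), Add(5, X)))
Function('W')(h) = Mul(Rational(1, 5), h) (Function('W')(h) = Mul(h, Rational(1, 5)) = Mul(Rational(1, 5), h))
Function('k')(x) = Add(3, Mul(Rational(1, 5), Pow(x, 2))) (Function('k')(x) = Add(3, Mul(Mul(Rational(1, 5), x), x)) = Add(3, Mul(Rational(1, 5), Pow(x, 2))))
Add(Add(Mul(-6338, Pow(13294, -1)), Function('k')(180)), Function('L')(-160)) = Add(Add(Mul(-6338, Pow(13294, -1)), Add(3, Mul(Rational(1, 5), Pow(180, 2)))), Add(-920, Pow(-160, 2), Mul(-179, -160))) = Add(Add(Mul(-6338, Rational(1, 13294)), Add(3, Mul(Rational(1, 5), 32400))), Add(-920, 25600, 28640)) = Add(Add(Rational(-3169, 6647), Add(3, 6480)), 53320) = Add(Add(Rational(-3169, 6647), 6483), 53320) = Add(Rational(43089332, 6647), 53320) = Rational(397507372, 6647)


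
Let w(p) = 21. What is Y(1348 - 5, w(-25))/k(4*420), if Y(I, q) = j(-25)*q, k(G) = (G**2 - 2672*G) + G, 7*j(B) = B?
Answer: 5/110992 ≈ 4.5048e-5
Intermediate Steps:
j(B) = B/7
k(G) = G**2 - 2671*G
Y(I, q) = -25*q/7 (Y(I, q) = ((1/7)*(-25))*q = -25*q/7)
Y(1348 - 5, w(-25))/k(4*420) = (-25/7*21)/(((4*420)*(-2671 + 4*420))) = -75*1/(1680*(-2671 + 1680)) = -75/(1680*(-991)) = -75/(-1664880) = -75*(-1/1664880) = 5/110992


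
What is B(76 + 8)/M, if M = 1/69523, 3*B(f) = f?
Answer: 1946644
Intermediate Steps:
B(f) = f/3
M = 1/69523 ≈ 1.4384e-5
B(76 + 8)/M = ((76 + 8)/3)/(1/69523) = ((⅓)*84)*69523 = 28*69523 = 1946644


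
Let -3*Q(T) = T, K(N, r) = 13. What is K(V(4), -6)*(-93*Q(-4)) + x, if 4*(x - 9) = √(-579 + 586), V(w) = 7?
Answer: -1603 + √7/4 ≈ -1602.3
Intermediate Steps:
x = 9 + √7/4 (x = 9 + √(-579 + 586)/4 = 9 + √7/4 ≈ 9.6614)
Q(T) = -T/3
K(V(4), -6)*(-93*Q(-4)) + x = 13*(-(-31)*(-4)) + (9 + √7/4) = 13*(-93*4/3) + (9 + √7/4) = 13*(-124) + (9 + √7/4) = -1612 + (9 + √7/4) = -1603 + √7/4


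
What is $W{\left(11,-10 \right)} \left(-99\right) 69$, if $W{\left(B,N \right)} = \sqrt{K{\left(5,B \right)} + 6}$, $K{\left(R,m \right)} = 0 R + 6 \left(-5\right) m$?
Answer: $- 122958 i \approx - 1.2296 \cdot 10^{5} i$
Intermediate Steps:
$K{\left(R,m \right)} = - 30 m$ ($K{\left(R,m \right)} = 0 - 30 m = - 30 m$)
$W{\left(B,N \right)} = \sqrt{6 - 30 B}$ ($W{\left(B,N \right)} = \sqrt{- 30 B + 6} = \sqrt{6 - 30 B}$)
$W{\left(11,-10 \right)} \left(-99\right) 69 = \sqrt{6 - 330} \left(-99\right) 69 = \sqrt{-324} \left(-99\right) 69 = 18 i \left(-99\right) 69 = - 1782 i 69 = - 122958 i$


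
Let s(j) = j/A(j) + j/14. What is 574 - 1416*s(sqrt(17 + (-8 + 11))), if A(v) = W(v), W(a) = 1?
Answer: 574 - 21240*sqrt(5)/7 ≈ -6210.9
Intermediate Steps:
A(v) = 1
s(j) = 15*j/14 (s(j) = j/1 + j/14 = j*1 + j*(1/14) = j + j/14 = 15*j/14)
574 - 1416*s(sqrt(17 + (-8 + 11))) = 574 - 10620*sqrt(17 + (-8 + 11))/7 = 574 - 10620*sqrt(17 + 3)/7 = 574 - 10620*sqrt(20)/7 = 574 - 10620*2*sqrt(5)/7 = 574 - 21240*sqrt(5)/7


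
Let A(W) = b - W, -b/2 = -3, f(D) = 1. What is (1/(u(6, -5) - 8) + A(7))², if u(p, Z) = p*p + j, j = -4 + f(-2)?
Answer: 576/625 ≈ 0.92160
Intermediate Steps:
b = 6 (b = -2*(-3) = 6)
j = -3 (j = -4 + 1 = -3)
A(W) = 6 - W
u(p, Z) = -3 + p² (u(p, Z) = p*p - 3 = p² - 3 = -3 + p²)
(1/(u(6, -5) - 8) + A(7))² = (1/((-3 + 6²) - 8) + (6 - 1*7))² = (1/((-3 + 36) - 8) + (6 - 7))² = (1/(33 - 8) - 1)² = (1/25 - 1)² = (-24/25)² = 576/625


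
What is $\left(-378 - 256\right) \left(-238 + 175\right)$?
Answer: $39942$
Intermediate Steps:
$\left(-378 - 256\right) \left(-238 + 175\right) = \left(-378 - 256\right) \left(-63\right) = \left(-634\right) \left(-63\right) = 39942$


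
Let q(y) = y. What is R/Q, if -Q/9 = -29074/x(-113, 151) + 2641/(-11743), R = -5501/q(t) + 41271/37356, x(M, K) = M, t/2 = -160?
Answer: -24184057338907/3058268918506560 ≈ -0.0079078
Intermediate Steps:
t = -320 (t = 2*(-160) = -320)
R = 18225173/996160 (R = -5501/(-320) + 41271/37356 = -5501*(-1/320) + 41271*(1/37356) = 5501/320 + 13757/12452 = 18225173/996160 ≈ 18.295)
Q = -3070057941/1326959 (Q = -9*(-29074/(-113) + 2641/(-11743)) = -9*(-29074*(-1/113) + 2641*(-1/11743)) = -9*(29074/113 - 2641/11743) = -9*341117549/1326959 = -3070057941/1326959 ≈ -2313.6)
R/Q = 18225173/(996160*(-3070057941/1326959)) = (18225173/996160)*(-1326959/3070057941) = -24184057338907/3058268918506560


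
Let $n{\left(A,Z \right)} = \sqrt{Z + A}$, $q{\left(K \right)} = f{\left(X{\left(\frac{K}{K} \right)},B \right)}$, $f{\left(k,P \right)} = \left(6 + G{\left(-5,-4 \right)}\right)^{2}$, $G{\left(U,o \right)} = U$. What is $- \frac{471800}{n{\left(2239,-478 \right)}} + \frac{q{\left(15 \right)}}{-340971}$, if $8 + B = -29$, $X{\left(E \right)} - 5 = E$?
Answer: $- \frac{1}{340971} - \frac{471800 \sqrt{1761}}{1761} \approx -11243.0$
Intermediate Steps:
$X{\left(E \right)} = 5 + E$
$B = -37$ ($B = -8 - 29 = -37$)
$f{\left(k,P \right)} = 1$ ($f{\left(k,P \right)} = \left(6 - 5\right)^{2} = 1^{2} = 1$)
$q{\left(K \right)} = 1$
$n{\left(A,Z \right)} = \sqrt{A + Z}$
$- \frac{471800}{n{\left(2239,-478 \right)}} + \frac{q{\left(15 \right)}}{-340971} = - \frac{471800}{\sqrt{2239 - 478}} + 1 \frac{1}{-340971} = - \frac{471800}{\sqrt{1761}} + 1 \left(- \frac{1}{340971}\right) = - 471800 \frac{\sqrt{1761}}{1761} - \frac{1}{340971} = - \frac{471800 \sqrt{1761}}{1761} - \frac{1}{340971} = - \frac{1}{340971} - \frac{471800 \sqrt{1761}}{1761}$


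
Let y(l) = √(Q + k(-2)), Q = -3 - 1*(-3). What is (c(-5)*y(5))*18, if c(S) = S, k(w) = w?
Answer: -90*I*√2 ≈ -127.28*I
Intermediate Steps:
Q = 0 (Q = -3 + 3 = 0)
y(l) = I*√2 (y(l) = √(0 - 2) = √(-2) = I*√2)
(c(-5)*y(5))*18 = -5*I*√2*18 = -90*I*√2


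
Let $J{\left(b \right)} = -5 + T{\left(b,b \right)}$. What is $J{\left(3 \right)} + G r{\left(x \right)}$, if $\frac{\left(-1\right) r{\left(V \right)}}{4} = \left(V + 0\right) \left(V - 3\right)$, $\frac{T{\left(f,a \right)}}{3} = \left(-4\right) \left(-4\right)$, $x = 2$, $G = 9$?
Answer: $115$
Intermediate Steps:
$T{\left(f,a \right)} = 48$ ($T{\left(f,a \right)} = 3 \left(\left(-4\right) \left(-4\right)\right) = 3 \cdot 16 = 48$)
$J{\left(b \right)} = 43$ ($J{\left(b \right)} = -5 + 48 = 43$)
$r{\left(V \right)} = - 4 V \left(-3 + V\right)$ ($r{\left(V \right)} = - 4 \left(V + 0\right) \left(V - 3\right) = - 4 V \left(-3 + V\right)$)
$J{\left(3 \right)} + G r{\left(x \right)} = 43 + 9 \cdot 4 \cdot 2 \left(3 - 2\right) = 43 + 9 \cdot 4 \cdot 2 \cdot 1 = 43 + 9 \cdot 8 = 43 + 72 = 115$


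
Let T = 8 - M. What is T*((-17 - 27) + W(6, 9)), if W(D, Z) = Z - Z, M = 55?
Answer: 2068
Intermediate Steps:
W(D, Z) = 0
T = -47 (T = 8 - 1*55 = 8 - 55 = -47)
T*((-17 - 27) + W(6, 9)) = -47*((-17 - 27) + 0) = -47*(-44 + 0) = -47*(-44) = 2068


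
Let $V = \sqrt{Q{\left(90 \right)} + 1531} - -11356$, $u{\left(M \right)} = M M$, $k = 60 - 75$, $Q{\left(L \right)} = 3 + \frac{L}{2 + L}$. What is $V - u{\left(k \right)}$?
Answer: $11131 + \frac{7 \sqrt{66286}}{46} \approx 11170.0$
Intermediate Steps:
$k = -15$ ($k = 60 - 75 = -15$)
$u{\left(M \right)} = M^{2}$
$V = 11356 + \frac{7 \sqrt{66286}}{46}$ ($V = \sqrt{\frac{2 \left(3 + 2 \cdot 90\right)}{2 + 90} + 1531} - -11356 = \sqrt{\frac{2 \left(3 + 180\right)}{92} + 1531} + 11356 = \sqrt{2 \cdot \frac{1}{92} \cdot 183 + 1531} + 11356 = \sqrt{\frac{183}{46} + 1531} + 11356 = \sqrt{\frac{70609}{46}} + 11356 = \frac{7 \sqrt{66286}}{46} + 11356 = 11356 + \frac{7 \sqrt{66286}}{46} \approx 11395.0$)
$V - u{\left(k \right)} = \left(11356 + \frac{7 \sqrt{66286}}{46}\right) - \left(-15\right)^{2} = \left(11356 + \frac{7 \sqrt{66286}}{46}\right) - 225 = 11131 + \frac{7 \sqrt{66286}}{46}$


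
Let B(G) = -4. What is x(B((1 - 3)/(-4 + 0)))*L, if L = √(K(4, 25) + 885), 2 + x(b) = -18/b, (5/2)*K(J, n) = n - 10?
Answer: 45*√11/2 ≈ 74.624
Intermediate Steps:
K(J, n) = -4 + 2*n/5 (K(J, n) = 2*(n - 10)/5 = 2*(-10 + n)/5 = -4 + 2*n/5)
x(b) = -2 - 18/b
L = 9*√11 (L = √((-4 + (⅖)*25) + 885) = √((-4 + 10) + 885) = √(6 + 885) = √891 = 9*√11 ≈ 29.850)
x(B((1 - 3)/(-4 + 0)))*L = (-2 - 18/(-4))*(9*√11) = (-2 - 18*(-¼))*(9*√11) = (-2 + 9/2)*(9*√11) = 5*(9*√11)/2 = 45*√11/2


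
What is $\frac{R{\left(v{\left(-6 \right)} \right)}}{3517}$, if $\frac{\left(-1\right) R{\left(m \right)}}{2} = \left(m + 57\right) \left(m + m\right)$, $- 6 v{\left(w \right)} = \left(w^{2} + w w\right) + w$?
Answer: $\frac{2024}{3517} \approx 0.57549$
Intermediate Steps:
$v{\left(w \right)} = - \frac{w^{2}}{3} - \frac{w}{6}$ ($v{\left(w \right)} = - \frac{\left(w^{2} + w w\right) + w}{6} = - \frac{\left(w^{2} + w^{2}\right) + w}{6} = - \frac{2 w^{2} + w}{6} = - \frac{w + 2 w^{2}}{6} = - \frac{w^{2}}{3} - \frac{w}{6}$)
$R{\left(m \right)} = - 4 m \left(57 + m\right)$ ($R{\left(m \right)} = - 2 \left(m + 57\right) \left(m + m\right) = - 2 \left(57 + m\right) 2 m = - 2 \cdot 2 m \left(57 + m\right) = - 4 m \left(57 + m\right)$)
$\frac{R{\left(v{\left(-6 \right)} \right)}}{3517} = \frac{\left(-4\right) \left(\left(- \frac{1}{6}\right) \left(-6\right) \left(1 + 2 \left(-6\right)\right)\right) \left(57 - - (1 + 2 \left(-6\right))\right)}{3517} = - 4 \left(\left(- \frac{1}{6}\right) \left(-6\right) \left(1 - 12\right)\right) \left(57 - - (1 - 12)\right) \frac{1}{3517} = - 4 \left(\left(- \frac{1}{6}\right) \left(-6\right) \left(-11\right)\right) \left(57 - \left(-1\right) \left(-11\right)\right) \frac{1}{3517} = \left(-4\right) \left(-11\right) \left(57 - 11\right) \frac{1}{3517} = \left(-4\right) \left(-11\right) 46 \cdot \frac{1}{3517} = 2024 \cdot \frac{1}{3517} = \frac{2024}{3517}$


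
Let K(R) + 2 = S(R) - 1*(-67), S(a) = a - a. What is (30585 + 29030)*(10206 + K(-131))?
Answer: 612305665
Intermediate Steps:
S(a) = 0
K(R) = 65 (K(R) = -2 + (0 - 1*(-67)) = -2 + (0 + 67) = -2 + 67 = 65)
(30585 + 29030)*(10206 + K(-131)) = (30585 + 29030)*(10206 + 65) = 59615*10271 = 612305665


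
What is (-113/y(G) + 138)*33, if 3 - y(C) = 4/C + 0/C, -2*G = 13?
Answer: 165561/47 ≈ 3522.6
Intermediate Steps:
G = -13/2 (G = -½*13 = -13/2 ≈ -6.5000)
y(C) = 3 - 4/C (y(C) = 3 - (4/C + 0/C) = 3 - (4/C + 0) = 3 - 4/C)
(-113/y(G) + 138)*33 = (-113/(3 - 4/(-13/2)) + 138)*33 = (-113/(3 - 4*(-2/13)) + 138)*33 = (-113/(3 + 8/13) + 138)*33 = (-113/47/13 + 138)*33 = (-113*13/47 + 138)*33 = (-1469/47 + 138)*33 = (5017/47)*33 = 165561/47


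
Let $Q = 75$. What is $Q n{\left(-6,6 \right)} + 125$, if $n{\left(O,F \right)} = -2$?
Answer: $-25$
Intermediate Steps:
$Q n{\left(-6,6 \right)} + 125 = 75 \left(-2\right) + 125 = -150 + 125 = -25$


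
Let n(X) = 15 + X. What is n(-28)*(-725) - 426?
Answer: 8999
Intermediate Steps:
n(-28)*(-725) - 426 = (15 - 28)*(-725) - 426 = -13*(-725) - 426 = 9425 - 426 = 8999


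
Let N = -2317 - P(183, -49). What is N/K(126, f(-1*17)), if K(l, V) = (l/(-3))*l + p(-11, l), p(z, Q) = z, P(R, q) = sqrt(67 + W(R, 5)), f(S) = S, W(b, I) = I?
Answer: 2317/5303 + 6*sqrt(2)/5303 ≈ 0.43852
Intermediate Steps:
P(R, q) = 6*sqrt(2) (P(R, q) = sqrt(67 + 5) = sqrt(72) = 6*sqrt(2))
K(l, V) = -11 - l**2/3 (K(l, V) = (l/(-3))*l - 11 = (l*(-1/3))*l - 11 = (-l/3)*l - 11 = -l**2/3 - 11 = -11 - l**2/3)
N = -2317 - 6*sqrt(2) ≈ -2325.5
N/K(126, f(-1*17)) = (-2317 - 6*sqrt(2))/(-11 - 1/3*126**2) = (-2317 - 6*sqrt(2))/(-11 - 1/3*15876) = (-2317 - 6*sqrt(2))/(-11 - 5292) = (-2317 - 6*sqrt(2))/(-5303) = (-2317 - 6*sqrt(2))*(-1/5303) = 2317/5303 + 6*sqrt(2)/5303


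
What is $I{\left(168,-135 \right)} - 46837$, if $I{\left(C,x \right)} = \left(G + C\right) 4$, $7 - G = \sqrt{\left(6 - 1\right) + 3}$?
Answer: $-46137 - 8 \sqrt{2} \approx -46148.0$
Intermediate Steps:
$G = 7 - 2 \sqrt{2}$ ($G = 7 - \sqrt{\left(6 - 1\right) + 3} = 7 - \sqrt{5 + 3} = 7 - \sqrt{8} = 7 - 2 \sqrt{2} \approx 4.1716$)
$I{\left(C,x \right)} = 28 - 8 \sqrt{2} + 4 C$ ($I{\left(C,x \right)} = \left(\left(7 - 2 \sqrt{2}\right) + C\right) 4 = \left(7 + C - 2 \sqrt{2}\right) 4 = 28 - 8 \sqrt{2} + 4 C$)
$I{\left(168,-135 \right)} - 46837 = \left(28 - 8 \sqrt{2} + 4 \cdot 168\right) - 46837 = \left(28 - 8 \sqrt{2} + 672\right) - 46837 = \left(700 - 8 \sqrt{2}\right) - 46837 = -46137 - 8 \sqrt{2}$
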